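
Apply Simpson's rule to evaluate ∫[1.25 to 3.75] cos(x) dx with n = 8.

f(x) = cos(x)
a = 1.25, b = 3.75, n = 8
h = (b - a)/n = 0.312500

Simpson's rule: (h/3)[f(x₀) + 4f(x₁) + 2f(x₂) + ... + f(xₙ)]

x_0 = 1.2500, f(x_0) = 0.315322, coefficient = 1
x_1 = 1.5625, f(x_1) = 0.008296, coefficient = 4
x_2 = 1.8750, f(x_2) = -0.299534, coefficient = 2
x_3 = 2.1875, f(x_3) = -0.578349, coefficient = 4
x_4 = 2.5000, f(x_4) = -0.801144, coefficient = 2
x_5 = 2.8125, f(x_5) = -0.946336, coefficient = 4
x_6 = 3.1250, f(x_6) = -0.999862, coefficient = 2
x_7 = 3.4375, f(x_7) = -0.956538, coefficient = 4
x_8 = 3.7500, f(x_8) = -0.820559, coefficient = 1

I ≈ (0.312500/3) × -14.598023 = -1.520627
Exact value: -1.520546
Error: 0.000082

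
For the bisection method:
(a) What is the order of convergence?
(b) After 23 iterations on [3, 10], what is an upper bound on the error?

(a) Bisection has linear (order 1) convergence; the error is halved each step.

(b) Error bound = (b-a)/2^n = (10 - 3)/2^{23}
    = 7/2^{23}

(a) 1 (linear); (b) error ≤ 8.34e-07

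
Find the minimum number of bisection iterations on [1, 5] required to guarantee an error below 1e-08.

We need (b-a)/2^n ≤ 1e-08
(5 - 1)/2^n ≤ 1e-08
4/2^n ≤ 1e-08
2^n ≥ 400000000
n ≥ log₂(400000000) = 28.58
n ≥ 29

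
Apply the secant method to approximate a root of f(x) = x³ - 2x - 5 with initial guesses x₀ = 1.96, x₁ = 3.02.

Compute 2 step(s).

f(x) = x³ - 2x - 5
x₀ = 1.96, x₁ = 3.02

Secant formula: x_{n+1} = x_n - f(x_n)(x_n - x_{n-1})/(f(x_n) - f(x_{n-1}))

Iteration 1:
  f(1.960000) = -1.390464
  f(3.020000) = 16.503608
  x_2 = 3.020000 - 16.503608×(3.020000 - 1.960000)/(16.503608 - (-1.390464))
       = 2.042368
Iteration 2:
  f(3.020000) = 16.503608
  f(2.042368) = -0.565478
  x_3 = 2.042368 - (-0.565478)×(2.042368 - 3.020000)/(-0.565478 - 16.503608)
       = 2.074755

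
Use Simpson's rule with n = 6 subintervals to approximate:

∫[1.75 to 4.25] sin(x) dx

f(x) = sin(x)
a = 1.75, b = 4.25, n = 6
h = (b - a)/n = 0.416667

Simpson's rule: (h/3)[f(x₀) + 4f(x₁) + 2f(x₂) + ... + f(xₙ)]

x_0 = 1.7500, f(x_0) = 0.983986, coefficient = 1
x_1 = 2.1667, f(x_1) = 0.827660, coefficient = 4
x_2 = 2.5833, f(x_2) = 0.529711, coefficient = 2
x_3 = 3.0000, f(x_3) = 0.141120, coefficient = 4
x_4 = 3.4167, f(x_4) = -0.271618, coefficient = 2
x_5 = 3.8333, f(x_5) = -0.637879, coefficient = 4
x_6 = 4.2500, f(x_6) = -0.894989, coefficient = 1

I ≈ (0.416667/3) × 1.928788 = 0.267887
Exact value: 0.267841
Error: 0.000046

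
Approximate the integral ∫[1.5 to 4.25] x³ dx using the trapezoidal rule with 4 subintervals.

f(x) = x³
a = 1.5, b = 4.25, n = 4
h = (b - a)/n = 0.687500

Trapezoidal rule: (h/2)[f(x₀) + 2f(x₁) + 2f(x₂) + ... + f(xₙ)]

x_0 = 1.5000, f(x_0) = 3.375000, coefficient = 1
x_1 = 2.1875, f(x_1) = 10.467529, coefficient = 2
x_2 = 2.8750, f(x_2) = 23.763672, coefficient = 2
x_3 = 3.5625, f(x_3) = 45.213135, coefficient = 2
x_4 = 4.2500, f(x_4) = 76.765625, coefficient = 1

I ≈ (0.687500/2) × 239.029297 = 82.166321
Exact value: 80.297852
Error: 1.868469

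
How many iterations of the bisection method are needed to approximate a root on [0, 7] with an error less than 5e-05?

We need (b-a)/2^n ≤ 5e-05
(7 - 0)/2^n ≤ 5e-05
7/2^n ≤ 5e-05
2^n ≥ 140000
n ≥ log₂(140000) = 17.10
n ≥ 18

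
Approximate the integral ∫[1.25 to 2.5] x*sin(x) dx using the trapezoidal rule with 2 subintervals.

f(x) = x*sin(x)
a = 1.25, b = 2.5, n = 2
h = (b - a)/n = 0.625000

Trapezoidal rule: (h/2)[f(x₀) + 2f(x₁) + 2f(x₂) + ... + f(xₙ)]

x_0 = 1.2500, f(x_0) = 1.186231, coefficient = 1
x_1 = 1.8750, f(x_1) = 1.788911, coefficient = 2
x_2 = 2.5000, f(x_2) = 1.496180, coefficient = 1

I ≈ (0.625000/2) × 6.260233 = 1.956323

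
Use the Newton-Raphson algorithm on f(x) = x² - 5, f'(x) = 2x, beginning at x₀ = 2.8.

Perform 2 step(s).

f(x) = x² - 5
f'(x) = 2x
x₀ = 2.8

Newton-Raphson formula: x_{n+1} = x_n - f(x_n)/f'(x_n)

Iteration 1:
  f(2.800000) = 2.840000
  f'(2.800000) = 5.600000
  x_1 = 2.800000 - 2.840000/5.600000 = 2.292857
Iteration 2:
  f(2.292857) = 0.257194
  f'(2.292857) = 4.585714
  x_2 = 2.292857 - 0.257194/4.585714 = 2.236771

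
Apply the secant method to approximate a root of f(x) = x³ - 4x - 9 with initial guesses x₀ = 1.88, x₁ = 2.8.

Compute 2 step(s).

f(x) = x³ - 4x - 9
x₀ = 1.88, x₁ = 2.8

Secant formula: x_{n+1} = x_n - f(x_n)(x_n - x_{n-1})/(f(x_n) - f(x_{n-1}))

Iteration 1:
  f(1.880000) = -9.875328
  f(2.800000) = 1.752000
  x_2 = 2.800000 - 1.752000×(2.800000 - 1.880000)/(1.752000 - (-9.875328))
       = 2.661375
Iteration 2:
  f(2.800000) = 1.752000
  f(2.661375) = -0.795205
  x_3 = 2.661375 - (-0.795205)×(2.661375 - 2.800000)/(-0.795205 - 1.752000)
       = 2.704652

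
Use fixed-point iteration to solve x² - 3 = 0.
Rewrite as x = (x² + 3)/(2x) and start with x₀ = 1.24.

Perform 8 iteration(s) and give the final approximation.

Equation: x² - 3 = 0
Fixed-point form: x = (x² + 3)/(2x)
x₀ = 1.24

x_1 = g(1.240000) = 1.829677
x_2 = g(1.829677) = 1.734655
x_3 = g(1.734655) = 1.732053
x_4 = g(1.732053) = 1.732051
x_5 = g(1.732051) = 1.732051
x_6 = g(1.732051) = 1.732051
x_7 = g(1.732051) = 1.732051
x_8 = g(1.732051) = 1.732051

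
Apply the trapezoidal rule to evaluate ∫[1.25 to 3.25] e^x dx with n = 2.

f(x) = e^x
a = 1.25, b = 3.25, n = 2
h = (b - a)/n = 1.000000

Trapezoidal rule: (h/2)[f(x₀) + 2f(x₁) + 2f(x₂) + ... + f(xₙ)]

x_0 = 1.2500, f(x_0) = 3.490343, coefficient = 1
x_1 = 2.2500, f(x_1) = 9.487736, coefficient = 2
x_2 = 3.2500, f(x_2) = 25.790340, coefficient = 1

I ≈ (1.000000/2) × 48.256155 = 24.128077
Exact value: 22.299997
Error: 1.828080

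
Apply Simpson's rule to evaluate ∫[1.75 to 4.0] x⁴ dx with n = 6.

f(x) = x⁴
a = 1.75, b = 4.0, n = 6
h = (b - a)/n = 0.375000

Simpson's rule: (h/3)[f(x₀) + 4f(x₁) + 2f(x₂) + ... + f(xₙ)]

x_0 = 1.7500, f(x_0) = 9.378906, coefficient = 1
x_1 = 2.1250, f(x_1) = 20.390869, coefficient = 4
x_2 = 2.5000, f(x_2) = 39.062500, coefficient = 2
x_3 = 2.8750, f(x_3) = 68.320557, coefficient = 4
x_4 = 3.2500, f(x_4) = 111.566406, coefficient = 2
x_5 = 3.6250, f(x_5) = 172.676025, coefficient = 4
x_6 = 4.0000, f(x_6) = 256.000000, coefficient = 1

I ≈ (0.375000/3) × 1612.186523 = 201.523315
Exact value: 201.517383
Error: 0.005933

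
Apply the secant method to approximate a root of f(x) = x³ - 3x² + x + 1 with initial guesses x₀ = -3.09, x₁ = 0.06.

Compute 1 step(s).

f(x) = x³ - 3x² + x + 1
x₀ = -3.09, x₁ = 0.06

Secant formula: x_{n+1} = x_n - f(x_n)(x_n - x_{n-1})/(f(x_n) - f(x_{n-1}))

Iteration 1:
  f(-3.090000) = -60.237929
  f(0.060000) = 1.049416
  x_2 = 0.060000 - 1.049416×(0.060000 - (-3.090000))/(1.049416 - (-60.237929))
       = 0.006063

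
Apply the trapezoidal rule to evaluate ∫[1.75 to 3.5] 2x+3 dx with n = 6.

f(x) = 2x+3
a = 1.75, b = 3.5, n = 6
h = (b - a)/n = 0.291667

Trapezoidal rule: (h/2)[f(x₀) + 2f(x₁) + 2f(x₂) + ... + f(xₙ)]

x_0 = 1.7500, f(x_0) = 6.500000, coefficient = 1
x_1 = 2.0417, f(x_1) = 7.083333, coefficient = 2
x_2 = 2.3333, f(x_2) = 7.666667, coefficient = 2
x_3 = 2.6250, f(x_3) = 8.250000, coefficient = 2
x_4 = 2.9167, f(x_4) = 8.833333, coefficient = 2
x_5 = 3.2083, f(x_5) = 9.416667, coefficient = 2
x_6 = 3.5000, f(x_6) = 10.000000, coefficient = 1

I ≈ (0.291667/2) × 99.000000 = 14.437500
Exact value: 14.437500
Error: 0.000000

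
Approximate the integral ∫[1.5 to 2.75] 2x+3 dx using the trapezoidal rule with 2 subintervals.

f(x) = 2x+3
a = 1.5, b = 2.75, n = 2
h = (b - a)/n = 0.625000

Trapezoidal rule: (h/2)[f(x₀) + 2f(x₁) + 2f(x₂) + ... + f(xₙ)]

x_0 = 1.5000, f(x_0) = 6.000000, coefficient = 1
x_1 = 2.1250, f(x_1) = 7.250000, coefficient = 2
x_2 = 2.7500, f(x_2) = 8.500000, coefficient = 1

I ≈ (0.625000/2) × 29.000000 = 9.062500
Exact value: 9.062500
Error: 0.000000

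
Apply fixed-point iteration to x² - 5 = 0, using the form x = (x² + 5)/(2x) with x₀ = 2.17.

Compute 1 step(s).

Equation: x² - 5 = 0
Fixed-point form: x = (x² + 5)/(2x)
x₀ = 2.17

x_1 = g(2.170000) = 2.237074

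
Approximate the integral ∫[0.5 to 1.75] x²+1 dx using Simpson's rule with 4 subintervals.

f(x) = x²+1
a = 0.5, b = 1.75, n = 4
h = (b - a)/n = 0.312500

Simpson's rule: (h/3)[f(x₀) + 4f(x₁) + 2f(x₂) + ... + f(xₙ)]

x_0 = 0.5000, f(x_0) = 1.250000, coefficient = 1
x_1 = 0.8125, f(x_1) = 1.660156, coefficient = 4
x_2 = 1.1250, f(x_2) = 2.265625, coefficient = 2
x_3 = 1.4375, f(x_3) = 3.066406, coefficient = 4
x_4 = 1.7500, f(x_4) = 4.062500, coefficient = 1

I ≈ (0.312500/3) × 28.750000 = 2.994792
Exact value: 2.994792
Error: 0.000000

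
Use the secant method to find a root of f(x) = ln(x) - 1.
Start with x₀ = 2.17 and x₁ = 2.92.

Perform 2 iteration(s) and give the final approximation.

f(x) = ln(x) - 1
x₀ = 2.17, x₁ = 2.92

Secant formula: x_{n+1} = x_n - f(x_n)(x_n - x_{n-1})/(f(x_n) - f(x_{n-1}))

Iteration 1:
  f(2.170000) = -0.225273
  f(2.920000) = 0.071584
  x_2 = 2.920000 - 0.071584×(2.920000 - 2.170000)/(0.071584 - (-0.225273))
       = 2.739146
Iteration 2:
  f(2.920000) = 0.071584
  f(2.739146) = 0.007646
  x_3 = 2.739146 - 0.007646×(2.739146 - 2.920000)/(0.007646 - 0.071584)
       = 2.717518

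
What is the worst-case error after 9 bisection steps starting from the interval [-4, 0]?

Bisection error bound: |error| ≤ (b-a)/2^n
|error| ≤ (0 - (-4))/2^9 = 4/2^9
|error| ≤ 0.0078125000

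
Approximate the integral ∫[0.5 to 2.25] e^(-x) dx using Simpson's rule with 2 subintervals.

f(x) = e^(-x)
a = 0.5, b = 2.25, n = 2
h = (b - a)/n = 0.875000

Simpson's rule: (h/3)[f(x₀) + 4f(x₁) + 2f(x₂) + ... + f(xₙ)]

x_0 = 0.5000, f(x_0) = 0.606531, coefficient = 1
x_1 = 1.3750, f(x_1) = 0.252840, coefficient = 4
x_2 = 2.2500, f(x_2) = 0.105399, coefficient = 1

I ≈ (0.875000/3) × 1.723288 = 0.502626
Exact value: 0.501131
Error: 0.001494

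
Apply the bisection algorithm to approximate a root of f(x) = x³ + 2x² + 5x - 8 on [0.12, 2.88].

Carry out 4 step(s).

f(x) = x³ + 2x² + 5x - 8
Initial interval: [0.12, 2.88]

Iteration 1:
  c_1 = (0.120000 + 2.880000)/2 = 1.500000
  f(c_1) = f(1.500000) = 7.375000
  f(a) × f(c) < 0, new interval: [0.120000, 1.500000]
Iteration 2:
  c_2 = (0.120000 + 1.500000)/2 = 0.810000
  f(c_2) = f(0.810000) = -2.106359
  f(a) × f(c) ≥ 0, new interval: [0.810000, 1.500000]
Iteration 3:
  c_3 = (0.810000 + 1.500000)/2 = 1.155000
  f(c_3) = f(1.155000) = 1.983849
  f(a) × f(c) < 0, new interval: [0.810000, 1.155000]
Iteration 4:
  c_4 = (0.810000 + 1.155000)/2 = 0.982500
  f(c_4) = f(0.982500) = -0.208474
  f(a) × f(c) ≥ 0, new interval: [0.982500, 1.155000]

After 4 iteration(s), the approximation is c_4 = 0.982500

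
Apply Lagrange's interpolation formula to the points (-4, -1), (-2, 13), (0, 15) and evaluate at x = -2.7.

Lagrange interpolation formula:
P(x) = Σ yᵢ × Lᵢ(x)
where Lᵢ(x) = Π_{j≠i} (x - xⱼ)/(xᵢ - xⱼ)

L_0(-2.7) = (-2.7 - (-2))/(-4 - (-2)) × (-2.7 - 0)/(-4 - 0) = 0.236250
L_1(-2.7) = (-2.7 - (-4))/(-2 - (-4)) × (-2.7 - 0)/(-2 - 0) = 0.877500
L_2(-2.7) = (-2.7 - (-4))/(0 - (-4)) × (-2.7 - (-2))/(0 - (-2)) = -0.113750

P(-2.7) = (-1)×L_0(-2.7) + 13×L_1(-2.7) + 15×L_2(-2.7)
P(-2.7) = 9.465000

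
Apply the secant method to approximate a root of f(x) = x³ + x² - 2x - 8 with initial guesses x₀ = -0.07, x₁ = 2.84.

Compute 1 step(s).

f(x) = x³ + x² - 2x - 8
x₀ = -0.07, x₁ = 2.84

Secant formula: x_{n+1} = x_n - f(x_n)(x_n - x_{n-1})/(f(x_n) - f(x_{n-1}))

Iteration 1:
  f(-0.070000) = -7.855443
  f(2.840000) = 17.291904
  x_2 = 2.840000 - 17.291904×(2.840000 - (-0.070000))/(17.291904 - (-7.855443))
       = 0.839016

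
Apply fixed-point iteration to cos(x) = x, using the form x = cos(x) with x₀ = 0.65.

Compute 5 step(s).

Equation: cos(x) = x
Fixed-point form: x = cos(x)
x₀ = 0.65

x_1 = g(0.650000) = 0.796084
x_2 = g(0.796084) = 0.699511
x_3 = g(0.699511) = 0.765157
x_4 = g(0.765157) = 0.721273
x_5 = g(0.721273) = 0.750965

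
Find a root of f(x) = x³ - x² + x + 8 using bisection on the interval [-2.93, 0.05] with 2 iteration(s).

f(x) = x³ - x² + x + 8
Initial interval: [-2.93, 0.05]

Iteration 1:
  c_1 = (-2.930000 + 0.050000)/2 = -1.440000
  f(c_1) = f(-1.440000) = 1.500416
  f(a) × f(c) < 0, new interval: [-2.930000, -1.440000]
Iteration 2:
  c_2 = (-2.930000 + (-1.440000))/2 = -2.185000
  f(c_2) = f(-2.185000) = -9.390907
  f(a) × f(c) ≥ 0, new interval: [-2.185000, -1.440000]

After 2 iteration(s), the approximation is c_2 = -2.185000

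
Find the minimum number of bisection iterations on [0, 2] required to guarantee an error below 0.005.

We need (b-a)/2^n ≤ 0.005
(2 - 0)/2^n ≤ 0.005
2/2^n ≤ 0.005
2^n ≥ 400
n ≥ log₂(400) = 8.64
n ≥ 9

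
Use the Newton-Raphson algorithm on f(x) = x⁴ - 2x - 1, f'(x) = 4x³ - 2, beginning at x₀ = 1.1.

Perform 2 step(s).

f(x) = x⁴ - 2x - 1
f'(x) = 4x³ - 2
x₀ = 1.1

Newton-Raphson formula: x_{n+1} = x_n - f(x_n)/f'(x_n)

Iteration 1:
  f(1.100000) = -1.735900
  f'(1.100000) = 3.324000
  x_1 = 1.100000 - (-1.735900)/3.324000 = 1.622232
Iteration 2:
  f(1.622232) = 2.681051
  f'(1.622232) = 15.076509
  x_2 = 1.622232 - 2.681051/15.076509 = 1.444403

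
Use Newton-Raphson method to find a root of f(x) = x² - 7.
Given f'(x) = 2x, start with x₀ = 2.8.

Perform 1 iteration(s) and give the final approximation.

f(x) = x² - 7
f'(x) = 2x
x₀ = 2.8

Newton-Raphson formula: x_{n+1} = x_n - f(x_n)/f'(x_n)

Iteration 1:
  f(2.800000) = 0.840000
  f'(2.800000) = 5.600000
  x_1 = 2.800000 - 0.840000/5.600000 = 2.650000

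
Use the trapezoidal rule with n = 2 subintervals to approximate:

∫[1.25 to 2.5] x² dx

f(x) = x²
a = 1.25, b = 2.5, n = 2
h = (b - a)/n = 0.625000

Trapezoidal rule: (h/2)[f(x₀) + 2f(x₁) + 2f(x₂) + ... + f(xₙ)]

x_0 = 1.2500, f(x_0) = 1.562500, coefficient = 1
x_1 = 1.8750, f(x_1) = 3.515625, coefficient = 2
x_2 = 2.5000, f(x_2) = 6.250000, coefficient = 1

I ≈ (0.625000/2) × 14.843750 = 4.638672
Exact value: 4.557292
Error: 0.081380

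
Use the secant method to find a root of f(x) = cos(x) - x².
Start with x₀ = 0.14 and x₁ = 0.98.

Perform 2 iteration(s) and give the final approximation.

f(x) = cos(x) - x²
x₀ = 0.14, x₁ = 0.98

Secant formula: x_{n+1} = x_n - f(x_n)(x_n - x_{n-1})/(f(x_n) - f(x_{n-1}))

Iteration 1:
  f(0.140000) = 0.970616
  f(0.980000) = -0.403377
  x_2 = 0.980000 - (-0.403377)×(0.980000 - 0.140000)/(-0.403377 - 0.970616)
       = 0.733393
Iteration 2:
  f(0.980000) = -0.403377
  f(0.733393) = 0.205043
  x_3 = 0.733393 - 0.205043×(0.733393 - 0.980000)/(0.205043 - (-0.403377))
       = 0.816501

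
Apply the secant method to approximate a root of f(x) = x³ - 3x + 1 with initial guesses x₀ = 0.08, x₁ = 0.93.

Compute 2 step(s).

f(x) = x³ - 3x + 1
x₀ = 0.08, x₁ = 0.93

Secant formula: x_{n+1} = x_n - f(x_n)(x_n - x_{n-1})/(f(x_n) - f(x_{n-1}))

Iteration 1:
  f(0.080000) = 0.760512
  f(0.930000) = -0.985643
  x_2 = 0.930000 - (-0.985643)×(0.930000 - 0.080000)/(-0.985643 - 0.760512)
       = 0.450205
Iteration 2:
  f(0.930000) = -0.985643
  f(0.450205) = -0.259365
  x_3 = 0.450205 - (-0.259365)×(0.450205 - 0.930000)/(-0.259365 - (-0.985643))
       = 0.278863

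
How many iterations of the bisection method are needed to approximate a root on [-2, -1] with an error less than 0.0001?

We need (b-a)/2^n ≤ 0.0001
(-1 - (-2))/2^n ≤ 0.0001
1/2^n ≤ 0.0001
2^n ≥ 10000
n ≥ log₂(10000) = 13.29
n ≥ 14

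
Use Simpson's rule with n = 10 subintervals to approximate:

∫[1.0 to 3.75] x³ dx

f(x) = x³
a = 1.0, b = 3.75, n = 10
h = (b - a)/n = 0.275000

Simpson's rule: (h/3)[f(x₀) + 4f(x₁) + 2f(x₂) + ... + f(xₙ)]

x_0 = 1.0000, f(x_0) = 1.000000, coefficient = 1
x_1 = 1.2750, f(x_1) = 2.072672, coefficient = 4
x_2 = 1.5500, f(x_2) = 3.723875, coefficient = 2
x_3 = 1.8250, f(x_3) = 6.078391, coefficient = 4
x_4 = 2.1000, f(x_4) = 9.261000, coefficient = 2
x_5 = 2.3750, f(x_5) = 13.396484, coefficient = 4
x_6 = 2.6500, f(x_6) = 18.609625, coefficient = 2
x_7 = 2.9250, f(x_7) = 25.025203, coefficient = 4
x_8 = 3.2000, f(x_8) = 32.768000, coefficient = 2
x_9 = 3.4750, f(x_9) = 41.962797, coefficient = 4
x_10 = 3.7500, f(x_10) = 52.734375, coefficient = 1

I ≈ (0.275000/3) × 536.601563 = 49.188477
Exact value: 49.188477
Error: 0.000000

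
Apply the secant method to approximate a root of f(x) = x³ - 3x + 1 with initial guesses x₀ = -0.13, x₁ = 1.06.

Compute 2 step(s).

f(x) = x³ - 3x + 1
x₀ = -0.13, x₁ = 1.06

Secant formula: x_{n+1} = x_n - f(x_n)(x_n - x_{n-1})/(f(x_n) - f(x_{n-1}))

Iteration 1:
  f(-0.130000) = 1.387803
  f(1.060000) = -0.988984
  x_2 = 1.060000 - (-0.988984)×(1.060000 - (-0.130000))/(-0.988984 - 1.387803)
       = 0.564840
Iteration 2:
  f(1.060000) = -0.988984
  f(0.564840) = -0.514310
  x_3 = 0.564840 - (-0.514310)×(0.564840 - 1.060000)/(-0.514310 - (-0.988984))
       = 0.028332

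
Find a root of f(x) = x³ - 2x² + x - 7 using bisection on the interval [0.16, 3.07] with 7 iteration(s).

f(x) = x³ - 2x² + x - 7
Initial interval: [0.16, 3.07]

Iteration 1:
  c_1 = (0.160000 + 3.070000)/2 = 1.615000
  f(c_1) = f(1.615000) = -6.389167
  f(a) × f(c) ≥ 0, new interval: [1.615000, 3.070000]
Iteration 2:
  c_2 = (1.615000 + 3.070000)/2 = 2.342500
  f(c_2) = f(2.342500) = -2.778098
  f(a) × f(c) ≥ 0, new interval: [2.342500, 3.070000]
Iteration 3:
  c_3 = (2.342500 + 3.070000)/2 = 2.706250
  f(c_3) = f(2.706250) = 0.878676
  f(a) × f(c) < 0, new interval: [2.342500, 2.706250]
Iteration 4:
  c_4 = (2.342500 + 2.706250)/2 = 2.524375
  f(c_4) = f(2.524375) = -1.134061
  f(a) × f(c) ≥ 0, new interval: [2.524375, 2.706250]
Iteration 5:
  c_5 = (2.524375 + 2.706250)/2 = 2.615312
  f(c_5) = f(2.615312) = -0.176036
  f(a) × f(c) ≥ 0, new interval: [2.615312, 2.706250]
Iteration 6:
  c_6 = (2.615312 + 2.706250)/2 = 2.660781
  f(c_6) = f(2.660781) = 0.338952
  f(a) × f(c) < 0, new interval: [2.615312, 2.660781]
Iteration 7:
  c_7 = (2.615312 + 2.660781)/2 = 2.638047
  f(c_7) = f(2.638047) = 0.078401
  f(a) × f(c) < 0, new interval: [2.615312, 2.638047]

After 7 iteration(s), the approximation is c_7 = 2.638047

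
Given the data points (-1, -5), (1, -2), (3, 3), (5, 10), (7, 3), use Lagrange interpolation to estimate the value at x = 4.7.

Lagrange interpolation formula:
P(x) = Σ yᵢ × Lᵢ(x)
where Lᵢ(x) = Π_{j≠i} (x - xⱼ)/(xᵢ - xⱼ)

L_0(4.7) = (4.7 - 1)/(-1 - 1) × (4.7 - 3)/(-1 - 3) × (4.7 - 5)/(-1 - 5) × (4.7 - 7)/(-1 - 7) = 0.011302
L_1(4.7) = (4.7 - (-1))/(1 - (-1)) × (4.7 - 3)/(1 - 3) × (4.7 - 5)/(1 - 5) × (4.7 - 7)/(1 - 7) = -0.069647
L_2(4.7) = (4.7 - (-1))/(3 - (-1)) × (4.7 - 1)/(3 - 1) × (4.7 - 5)/(3 - 5) × (4.7 - 7)/(3 - 7) = 0.227377
L_3(4.7) = (4.7 - (-1))/(5 - (-1)) × (4.7 - 1)/(5 - 1) × (4.7 - 3)/(5 - 3) × (4.7 - 7)/(5 - 7) = 0.858978
L_4(4.7) = (4.7 - (-1))/(7 - (-1)) × (4.7 - 1)/(7 - 1) × (4.7 - 3)/(7 - 3) × (4.7 - 5)/(7 - 5) = -0.028010

P(4.7) = (-5)×L_0(4.7) + (-2)×L_1(4.7) + 3×L_2(4.7) + 10×L_3(4.7) + 3×L_4(4.7)
P(4.7) = 9.270663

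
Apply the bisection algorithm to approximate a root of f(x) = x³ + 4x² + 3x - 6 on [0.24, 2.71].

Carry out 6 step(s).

f(x) = x³ + 4x² + 3x - 6
Initial interval: [0.24, 2.71]

Iteration 1:
  c_1 = (0.240000 + 2.710000)/2 = 1.475000
  f(c_1) = f(1.475000) = 10.336547
  f(a) × f(c) < 0, new interval: [0.240000, 1.475000]
Iteration 2:
  c_2 = (0.240000 + 1.475000)/2 = 0.857500
  f(c_2) = f(0.857500) = 0.144250
  f(a) × f(c) < 0, new interval: [0.240000, 0.857500]
Iteration 3:
  c_3 = (0.240000 + 0.857500)/2 = 0.548750
  f(c_3) = f(0.548750) = -2.984001
  f(a) × f(c) ≥ 0, new interval: [0.548750, 0.857500]
Iteration 4:
  c_4 = (0.548750 + 0.857500)/2 = 0.703125
  f(c_4) = f(0.703125) = -1.565472
  f(a) × f(c) ≥ 0, new interval: [0.703125, 0.857500]
Iteration 5:
  c_5 = (0.703125 + 0.857500)/2 = 0.780312
  f(c_5) = f(0.780312) = -0.748390
  f(a) × f(c) ≥ 0, new interval: [0.780312, 0.857500]
Iteration 6:
  c_6 = (0.780312 + 0.857500)/2 = 0.818906
  f(c_6) = f(0.818906) = -0.311687
  f(a) × f(c) ≥ 0, new interval: [0.818906, 0.857500]

After 6 iteration(s), the approximation is c_6 = 0.818906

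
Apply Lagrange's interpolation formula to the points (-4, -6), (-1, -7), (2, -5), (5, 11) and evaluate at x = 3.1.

Lagrange interpolation formula:
P(x) = Σ yᵢ × Lᵢ(x)
where Lᵢ(x) = Π_{j≠i} (x - xⱼ)/(xᵢ - xⱼ)

L_0(3.1) = (3.1 - (-1))/(-4 - (-1)) × (3.1 - 2)/(-4 - 2) × (3.1 - 5)/(-4 - 5) = 0.052895
L_1(3.1) = (3.1 - (-4))/(-1 - (-4)) × (3.1 - 2)/(-1 - 2) × (3.1 - 5)/(-1 - 5) = -0.274796
L_2(3.1) = (3.1 - (-4))/(2 - (-4)) × (3.1 - (-1))/(2 - (-1)) × (3.1 - 5)/(2 - 5) = 1.024241
L_3(3.1) = (3.1 - (-4))/(5 - (-4)) × (3.1 - (-1))/(5 - (-1)) × (3.1 - 2)/(5 - 2) = 0.197660

P(3.1) = (-6)×L_0(3.1) + (-7)×L_1(3.1) + (-5)×L_2(3.1) + 11×L_3(3.1)
P(3.1) = -1.340735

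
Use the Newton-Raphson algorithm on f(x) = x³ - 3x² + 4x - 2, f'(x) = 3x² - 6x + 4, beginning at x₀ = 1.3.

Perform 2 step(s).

f(x) = x³ - 3x² + 4x - 2
f'(x) = 3x² - 6x + 4
x₀ = 1.3

Newton-Raphson formula: x_{n+1} = x_n - f(x_n)/f'(x_n)

Iteration 1:
  f(1.300000) = 0.327000
  f'(1.300000) = 1.270000
  x_1 = 1.300000 - 0.327000/1.270000 = 1.042520
Iteration 2:
  f(1.042520) = 0.042597
  f'(1.042520) = 1.005424
  x_2 = 1.042520 - 0.042597/1.005424 = 1.000153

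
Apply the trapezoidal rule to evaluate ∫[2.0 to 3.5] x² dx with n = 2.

f(x) = x²
a = 2.0, b = 3.5, n = 2
h = (b - a)/n = 0.750000

Trapezoidal rule: (h/2)[f(x₀) + 2f(x₁) + 2f(x₂) + ... + f(xₙ)]

x_0 = 2.0000, f(x_0) = 4.000000, coefficient = 1
x_1 = 2.7500, f(x_1) = 7.562500, coefficient = 2
x_2 = 3.5000, f(x_2) = 12.250000, coefficient = 1

I ≈ (0.750000/2) × 31.375000 = 11.765625
Exact value: 11.625000
Error: 0.140625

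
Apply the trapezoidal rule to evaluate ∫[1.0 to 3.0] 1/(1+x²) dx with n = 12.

f(x) = 1/(1+x²)
a = 1.0, b = 3.0, n = 12
h = (b - a)/n = 0.166667

Trapezoidal rule: (h/2)[f(x₀) + 2f(x₁) + 2f(x₂) + ... + f(xₙ)]

x_0 = 1.0000, f(x_0) = 0.500000, coefficient = 1
x_1 = 1.1667, f(x_1) = 0.423529, coefficient = 2
x_2 = 1.3333, f(x_2) = 0.360000, coefficient = 2
x_3 = 1.5000, f(x_3) = 0.307692, coefficient = 2
x_4 = 1.6667, f(x_4) = 0.264706, coefficient = 2
x_5 = 1.8333, f(x_5) = 0.229299, coefficient = 2
x_6 = 2.0000, f(x_6) = 0.200000, coefficient = 2
x_7 = 2.1667, f(x_7) = 0.175610, coefficient = 2
x_8 = 2.3333, f(x_8) = 0.155172, coefficient = 2
x_9 = 2.5000, f(x_9) = 0.137931, coefficient = 2
x_10 = 2.6667, f(x_10) = 0.123288, coefficient = 2
x_11 = 2.8333, f(x_11) = 0.110769, coefficient = 2
x_12 = 3.0000, f(x_12) = 0.100000, coefficient = 1

I ≈ (0.166667/2) × 5.575994 = 0.464666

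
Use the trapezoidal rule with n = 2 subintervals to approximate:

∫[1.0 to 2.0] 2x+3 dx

f(x) = 2x+3
a = 1.0, b = 2.0, n = 2
h = (b - a)/n = 0.500000

Trapezoidal rule: (h/2)[f(x₀) + 2f(x₁) + 2f(x₂) + ... + f(xₙ)]

x_0 = 1.0000, f(x_0) = 5.000000, coefficient = 1
x_1 = 1.5000, f(x_1) = 6.000000, coefficient = 2
x_2 = 2.0000, f(x_2) = 7.000000, coefficient = 1

I ≈ (0.500000/2) × 24.000000 = 6.000000
Exact value: 6.000000
Error: 0.000000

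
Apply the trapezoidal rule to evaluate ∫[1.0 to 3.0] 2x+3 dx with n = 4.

f(x) = 2x+3
a = 1.0, b = 3.0, n = 4
h = (b - a)/n = 0.500000

Trapezoidal rule: (h/2)[f(x₀) + 2f(x₁) + 2f(x₂) + ... + f(xₙ)]

x_0 = 1.0000, f(x_0) = 5.000000, coefficient = 1
x_1 = 1.5000, f(x_1) = 6.000000, coefficient = 2
x_2 = 2.0000, f(x_2) = 7.000000, coefficient = 2
x_3 = 2.5000, f(x_3) = 8.000000, coefficient = 2
x_4 = 3.0000, f(x_4) = 9.000000, coefficient = 1

I ≈ (0.500000/2) × 56.000000 = 14.000000
Exact value: 14.000000
Error: 0.000000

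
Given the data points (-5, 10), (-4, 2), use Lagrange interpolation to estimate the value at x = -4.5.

Lagrange interpolation formula:
P(x) = Σ yᵢ × Lᵢ(x)
where Lᵢ(x) = Π_{j≠i} (x - xⱼ)/(xᵢ - xⱼ)

L_0(-4.5) = (-4.5 - (-4))/(-5 - (-4)) = 0.500000
L_1(-4.5) = (-4.5 - (-5))/(-4 - (-5)) = 0.500000

P(-4.5) = 10×L_0(-4.5) + 2×L_1(-4.5)
P(-4.5) = 6.000000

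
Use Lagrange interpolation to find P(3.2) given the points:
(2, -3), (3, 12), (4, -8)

Lagrange interpolation formula:
P(x) = Σ yᵢ × Lᵢ(x)
where Lᵢ(x) = Π_{j≠i} (x - xⱼ)/(xᵢ - xⱼ)

L_0(3.2) = (3.2 - 3)/(2 - 3) × (3.2 - 4)/(2 - 4) = -0.080000
L_1(3.2) = (3.2 - 2)/(3 - 2) × (3.2 - 4)/(3 - 4) = 0.960000
L_2(3.2) = (3.2 - 2)/(4 - 2) × (3.2 - 3)/(4 - 3) = 0.120000

P(3.2) = (-3)×L_0(3.2) + 12×L_1(3.2) + (-8)×L_2(3.2)
P(3.2) = 10.800000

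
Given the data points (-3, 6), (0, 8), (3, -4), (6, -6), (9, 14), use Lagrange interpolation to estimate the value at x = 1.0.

Lagrange interpolation formula:
P(x) = Σ yᵢ × Lᵢ(x)
where Lᵢ(x) = Π_{j≠i} (x - xⱼ)/(xᵢ - xⱼ)

L_0(1.0) = (1.0 - 0)/(-3 - 0) × (1.0 - 3)/(-3 - 3) × (1.0 - 6)/(-3 - 6) × (1.0 - 9)/(-3 - 9) = -0.041152
L_1(1.0) = (1.0 - (-3))/(0 - (-3)) × (1.0 - 3)/(0 - 3) × (1.0 - 6)/(0 - 6) × (1.0 - 9)/(0 - 9) = 0.658436
L_2(1.0) = (1.0 - (-3))/(3 - (-3)) × (1.0 - 0)/(3 - 0) × (1.0 - 6)/(3 - 6) × (1.0 - 9)/(3 - 9) = 0.493827
L_3(1.0) = (1.0 - (-3))/(6 - (-3)) × (1.0 - 0)/(6 - 0) × (1.0 - 3)/(6 - 3) × (1.0 - 9)/(6 - 9) = -0.131687
L_4(1.0) = (1.0 - (-3))/(9 - (-3)) × (1.0 - 0)/(9 - 0) × (1.0 - 3)/(9 - 3) × (1.0 - 6)/(9 - 6) = 0.020576

P(1.0) = 6×L_0(1.0) + 8×L_1(1.0) + (-4)×L_2(1.0) + (-6)×L_3(1.0) + 14×L_4(1.0)
P(1.0) = 4.123457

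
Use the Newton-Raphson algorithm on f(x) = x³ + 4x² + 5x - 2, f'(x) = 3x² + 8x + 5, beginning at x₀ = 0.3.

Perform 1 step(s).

f(x) = x³ + 4x² + 5x - 2
f'(x) = 3x² + 8x + 5
x₀ = 0.3

Newton-Raphson formula: x_{n+1} = x_n - f(x_n)/f'(x_n)

Iteration 1:
  f(0.300000) = -0.113000
  f'(0.300000) = 7.670000
  x_1 = 0.300000 - (-0.113000)/7.670000 = 0.314733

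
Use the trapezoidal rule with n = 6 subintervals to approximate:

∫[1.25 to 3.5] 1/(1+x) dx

f(x) = 1/(1+x)
a = 1.25, b = 3.5, n = 6
h = (b - a)/n = 0.375000

Trapezoidal rule: (h/2)[f(x₀) + 2f(x₁) + 2f(x₂) + ... + f(xₙ)]

x_0 = 1.2500, f(x_0) = 0.444444, coefficient = 1
x_1 = 1.6250, f(x_1) = 0.380952, coefficient = 2
x_2 = 2.0000, f(x_2) = 0.333333, coefficient = 2
x_3 = 2.3750, f(x_3) = 0.296296, coefficient = 2
x_4 = 2.7500, f(x_4) = 0.266667, coefficient = 2
x_5 = 3.1250, f(x_5) = 0.242424, coefficient = 2
x_6 = 3.5000, f(x_6) = 0.222222, coefficient = 1

I ≈ (0.375000/2) × 3.706013 = 0.694877
Exact value: 0.693147
Error: 0.001730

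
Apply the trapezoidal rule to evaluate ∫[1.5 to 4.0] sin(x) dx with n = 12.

f(x) = sin(x)
a = 1.5, b = 4.0, n = 12
h = (b - a)/n = 0.208333

Trapezoidal rule: (h/2)[f(x₀) + 2f(x₁) + 2f(x₂) + ... + f(xₙ)]

x_0 = 1.5000, f(x_0) = 0.997495, coefficient = 1
x_1 = 1.7083, f(x_1) = 0.990557, coefficient = 2
x_2 = 1.9167, f(x_2) = 0.940781, coefficient = 2
x_3 = 2.1250, f(x_3) = 0.850320, coefficient = 2
x_4 = 2.3333, f(x_4) = 0.723086, coefficient = 2
x_5 = 2.5417, f(x_5) = 0.564581, coefficient = 2
x_6 = 2.7500, f(x_6) = 0.381661, coefficient = 2
x_7 = 2.9583, f(x_7) = 0.182235, coefficient = 2
x_8 = 3.1667, f(x_8) = -0.025071, coefficient = 2
x_9 = 3.3750, f(x_9) = -0.231294, coefficient = 2
x_10 = 3.5833, f(x_10) = -0.427514, coefficient = 2
x_11 = 3.7917, f(x_11) = -0.605245, coefficient = 2
x_12 = 4.0000, f(x_12) = -0.756802, coefficient = 1

I ≈ (0.208333/2) × 6.928886 = 0.721759
Exact value: 0.724381
Error: 0.002622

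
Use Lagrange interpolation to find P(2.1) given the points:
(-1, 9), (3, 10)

Lagrange interpolation formula:
P(x) = Σ yᵢ × Lᵢ(x)
where Lᵢ(x) = Π_{j≠i} (x - xⱼ)/(xᵢ - xⱼ)

L_0(2.1) = (2.1 - 3)/(-1 - 3) = 0.225000
L_1(2.1) = (2.1 - (-1))/(3 - (-1)) = 0.775000

P(2.1) = 9×L_0(2.1) + 10×L_1(2.1)
P(2.1) = 9.775000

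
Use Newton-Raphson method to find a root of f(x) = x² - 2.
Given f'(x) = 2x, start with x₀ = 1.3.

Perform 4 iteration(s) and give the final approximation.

f(x) = x² - 2
f'(x) = 2x
x₀ = 1.3

Newton-Raphson formula: x_{n+1} = x_n - f(x_n)/f'(x_n)

Iteration 1:
  f(1.300000) = -0.310000
  f'(1.300000) = 2.600000
  x_1 = 1.300000 - (-0.310000)/2.600000 = 1.419231
Iteration 2:
  f(1.419231) = 0.014216
  f'(1.419231) = 2.838462
  x_2 = 1.419231 - 0.014216/2.838462 = 1.414222
Iteration 3:
  f(1.414222) = 0.000025
  f'(1.414222) = 2.828445
  x_3 = 1.414222 - 0.000025/2.828445 = 1.414214
Iteration 4:
  f(1.414214) = 0.000000
  f'(1.414214) = 2.828427
  x_4 = 1.414214 - 0.000000/2.828427 = 1.414214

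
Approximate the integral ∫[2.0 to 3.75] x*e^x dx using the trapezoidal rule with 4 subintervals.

f(x) = x*e^x
a = 2.0, b = 3.75, n = 4
h = (b - a)/n = 0.437500

Trapezoidal rule: (h/2)[f(x₀) + 2f(x₁) + 2f(x₂) + ... + f(xₙ)]

x_0 = 2.0000, f(x_0) = 14.778112, coefficient = 1
x_1 = 2.4375, f(x_1) = 27.895710, coefficient = 2
x_2 = 2.8750, f(x_2) = 50.960594, coefficient = 2
x_3 = 3.3125, f(x_3) = 90.940295, coefficient = 2
x_4 = 3.7500, f(x_4) = 159.454058, coefficient = 1

I ≈ (0.437500/2) × 513.825369 = 112.399299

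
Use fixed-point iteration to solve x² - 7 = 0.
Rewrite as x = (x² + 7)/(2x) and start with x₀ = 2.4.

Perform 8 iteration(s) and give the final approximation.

Equation: x² - 7 = 0
Fixed-point form: x = (x² + 7)/(2x)
x₀ = 2.4

x_1 = g(2.400000) = 2.658333
x_2 = g(2.658333) = 2.645781
x_3 = g(2.645781) = 2.645751
x_4 = g(2.645751) = 2.645751
x_5 = g(2.645751) = 2.645751
x_6 = g(2.645751) = 2.645751
x_7 = g(2.645751) = 2.645751
x_8 = g(2.645751) = 2.645751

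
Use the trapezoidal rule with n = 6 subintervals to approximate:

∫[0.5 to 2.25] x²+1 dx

f(x) = x²+1
a = 0.5, b = 2.25, n = 6
h = (b - a)/n = 0.291667

Trapezoidal rule: (h/2)[f(x₀) + 2f(x₁) + 2f(x₂) + ... + f(xₙ)]

x_0 = 0.5000, f(x_0) = 1.250000, coefficient = 1
x_1 = 0.7917, f(x_1) = 1.626736, coefficient = 2
x_2 = 1.0833, f(x_2) = 2.173611, coefficient = 2
x_3 = 1.3750, f(x_3) = 2.890625, coefficient = 2
x_4 = 1.6667, f(x_4) = 3.777778, coefficient = 2
x_5 = 1.9583, f(x_5) = 4.835069, coefficient = 2
x_6 = 2.2500, f(x_6) = 6.062500, coefficient = 1

I ≈ (0.291667/2) × 37.920139 = 5.530020
Exact value: 5.505208
Error: 0.024812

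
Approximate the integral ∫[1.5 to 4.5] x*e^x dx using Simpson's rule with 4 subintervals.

f(x) = x*e^x
a = 1.5, b = 4.5, n = 4
h = (b - a)/n = 0.750000

Simpson's rule: (h/3)[f(x₀) + 4f(x₁) + 2f(x₂) + ... + f(xₙ)]

x_0 = 1.5000, f(x_0) = 6.722534, coefficient = 1
x_1 = 2.2500, f(x_1) = 21.347406, coefficient = 4
x_2 = 3.0000, f(x_2) = 60.256611, coefficient = 2
x_3 = 3.7500, f(x_3) = 159.454058, coefficient = 4
x_4 = 4.5000, f(x_4) = 405.077091, coefficient = 1

I ≈ (0.750000/3) × 1255.518699 = 313.879675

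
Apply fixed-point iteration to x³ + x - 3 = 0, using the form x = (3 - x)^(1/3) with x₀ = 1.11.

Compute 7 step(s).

Equation: x³ + x - 3 = 0
Fixed-point form: x = (3 - x)^(1/3)
x₀ = 1.11

x_1 = g(1.110000) = 1.236386
x_2 = g(1.236386) = 1.208188
x_3 = g(1.208188) = 1.214593
x_4 = g(1.214593) = 1.213144
x_5 = g(1.213144) = 1.213472
x_6 = g(1.213472) = 1.213398
x_7 = g(1.213398) = 1.213415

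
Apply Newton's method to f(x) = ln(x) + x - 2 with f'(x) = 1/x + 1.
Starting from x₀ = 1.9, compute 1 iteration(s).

f(x) = ln(x) + x - 2
f'(x) = 1/x + 1
x₀ = 1.9

Newton-Raphson formula: x_{n+1} = x_n - f(x_n)/f'(x_n)

Iteration 1:
  f(1.900000) = 0.541854
  f'(1.900000) = 1.526316
  x_1 = 1.900000 - 0.541854/1.526316 = 1.544992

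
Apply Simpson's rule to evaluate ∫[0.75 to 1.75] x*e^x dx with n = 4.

f(x) = x*e^x
a = 0.75, b = 1.75, n = 4
h = (b - a)/n = 0.250000

Simpson's rule: (h/3)[f(x₀) + 4f(x₁) + 2f(x₂) + ... + f(xₙ)]

x_0 = 0.7500, f(x_0) = 1.587750, coefficient = 1
x_1 = 1.0000, f(x_1) = 2.718282, coefficient = 4
x_2 = 1.2500, f(x_2) = 4.362929, coefficient = 2
x_3 = 1.5000, f(x_3) = 6.722534, coefficient = 4
x_4 = 1.7500, f(x_4) = 10.070555, coefficient = 1

I ≈ (0.250000/3) × 58.147424 = 4.845619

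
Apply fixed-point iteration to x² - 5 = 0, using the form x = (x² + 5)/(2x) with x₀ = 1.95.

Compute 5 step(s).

Equation: x² - 5 = 0
Fixed-point form: x = (x² + 5)/(2x)
x₀ = 1.95

x_1 = g(1.950000) = 2.257051
x_2 = g(2.257051) = 2.236166
x_3 = g(2.236166) = 2.236068
x_4 = g(2.236068) = 2.236068
x_5 = g(2.236068) = 2.236068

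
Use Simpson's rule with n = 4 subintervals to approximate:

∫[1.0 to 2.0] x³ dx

f(x) = x³
a = 1.0, b = 2.0, n = 4
h = (b - a)/n = 0.250000

Simpson's rule: (h/3)[f(x₀) + 4f(x₁) + 2f(x₂) + ... + f(xₙ)]

x_0 = 1.0000, f(x_0) = 1.000000, coefficient = 1
x_1 = 1.2500, f(x_1) = 1.953125, coefficient = 4
x_2 = 1.5000, f(x_2) = 3.375000, coefficient = 2
x_3 = 1.7500, f(x_3) = 5.359375, coefficient = 4
x_4 = 2.0000, f(x_4) = 8.000000, coefficient = 1

I ≈ (0.250000/3) × 45.000000 = 3.750000
Exact value: 3.750000
Error: 0.000000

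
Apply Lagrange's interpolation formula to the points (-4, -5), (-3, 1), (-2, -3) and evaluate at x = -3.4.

Lagrange interpolation formula:
P(x) = Σ yᵢ × Lᵢ(x)
where Lᵢ(x) = Π_{j≠i} (x - xⱼ)/(xᵢ - xⱼ)

L_0(-3.4) = (-3.4 - (-3))/(-4 - (-3)) × (-3.4 - (-2))/(-4 - (-2)) = 0.280000
L_1(-3.4) = (-3.4 - (-4))/(-3 - (-4)) × (-3.4 - (-2))/(-3 - (-2)) = 0.840000
L_2(-3.4) = (-3.4 - (-4))/(-2 - (-4)) × (-3.4 - (-3))/(-2 - (-3)) = -0.120000

P(-3.4) = (-5)×L_0(-3.4) + 1×L_1(-3.4) + (-3)×L_2(-3.4)
P(-3.4) = -0.200000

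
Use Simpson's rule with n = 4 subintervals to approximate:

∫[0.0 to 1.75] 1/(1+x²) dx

f(x) = 1/(1+x²)
a = 0.0, b = 1.75, n = 4
h = (b - a)/n = 0.437500

Simpson's rule: (h/3)[f(x₀) + 4f(x₁) + 2f(x₂) + ... + f(xₙ)]

x_0 = 0.0000, f(x_0) = 1.000000, coefficient = 1
x_1 = 0.4375, f(x_1) = 0.839344, coefficient = 4
x_2 = 0.8750, f(x_2) = 0.566372, coefficient = 2
x_3 = 1.3125, f(x_3) = 0.367288, coefficient = 4
x_4 = 1.7500, f(x_4) = 0.246154, coefficient = 1

I ≈ (0.437500/3) × 7.205428 = 1.050792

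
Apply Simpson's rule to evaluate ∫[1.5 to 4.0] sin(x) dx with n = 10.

f(x) = sin(x)
a = 1.5, b = 4.0, n = 10
h = (b - a)/n = 0.250000

Simpson's rule: (h/3)[f(x₀) + 4f(x₁) + 2f(x₂) + ... + f(xₙ)]

x_0 = 1.5000, f(x_0) = 0.997495, coefficient = 1
x_1 = 1.7500, f(x_1) = 0.983986, coefficient = 4
x_2 = 2.0000, f(x_2) = 0.909297, coefficient = 2
x_3 = 2.2500, f(x_3) = 0.778073, coefficient = 4
x_4 = 2.5000, f(x_4) = 0.598472, coefficient = 2
x_5 = 2.7500, f(x_5) = 0.381661, coefficient = 4
x_6 = 3.0000, f(x_6) = 0.141120, coefficient = 2
x_7 = 3.2500, f(x_7) = -0.108195, coefficient = 4
x_8 = 3.5000, f(x_8) = -0.350783, coefficient = 2
x_9 = 3.7500, f(x_9) = -0.571561, coefficient = 4
x_10 = 4.0000, f(x_10) = -0.756802, coefficient = 1

I ≈ (0.250000/3) × 8.692760 = 0.724397
Exact value: 0.724381
Error: 0.000016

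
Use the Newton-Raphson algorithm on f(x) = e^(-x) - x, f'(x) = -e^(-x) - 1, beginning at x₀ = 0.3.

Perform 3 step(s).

f(x) = e^(-x) - x
f'(x) = -e^(-x) - 1
x₀ = 0.3

Newton-Raphson formula: x_{n+1} = x_n - f(x_n)/f'(x_n)

Iteration 1:
  f(0.300000) = 0.440818
  f'(0.300000) = -1.740818
  x_1 = 0.300000 - 0.440818/(-1.740818) = 0.553225
Iteration 2:
  f(0.553225) = 0.021868
  f'(0.553225) = -1.575092
  x_2 = 0.553225 - 0.021868/(-1.575092) = 0.567108
Iteration 3:
  f(0.567108) = 0.000055
  f'(0.567108) = -1.567163
  x_3 = 0.567108 - 0.000055/(-1.567163) = 0.567143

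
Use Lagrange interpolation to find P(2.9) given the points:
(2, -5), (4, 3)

Lagrange interpolation formula:
P(x) = Σ yᵢ × Lᵢ(x)
where Lᵢ(x) = Π_{j≠i} (x - xⱼ)/(xᵢ - xⱼ)

L_0(2.9) = (2.9 - 4)/(2 - 4) = 0.550000
L_1(2.9) = (2.9 - 2)/(4 - 2) = 0.450000

P(2.9) = (-5)×L_0(2.9) + 3×L_1(2.9)
P(2.9) = -1.400000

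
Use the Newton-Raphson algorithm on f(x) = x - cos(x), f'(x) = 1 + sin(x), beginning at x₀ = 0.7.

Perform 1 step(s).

f(x) = x - cos(x)
f'(x) = 1 + sin(x)
x₀ = 0.7

Newton-Raphson formula: x_{n+1} = x_n - f(x_n)/f'(x_n)

Iteration 1:
  f(0.700000) = -0.064842
  f'(0.700000) = 1.644218
  x_1 = 0.700000 - (-0.064842)/1.644218 = 0.739436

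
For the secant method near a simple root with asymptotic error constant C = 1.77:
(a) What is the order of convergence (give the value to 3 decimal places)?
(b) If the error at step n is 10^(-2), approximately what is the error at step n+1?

(a) Secant method has superlinear convergence with order φ = (1+√5)/2 ≈ 1.618.
    This means |e_{n+1}| ≈ C|e_n|^1.618.

(b) With |e_n| = 10^(-2) and C = 1.77:
    |e_{n+1}| ≈ 1.77 × (10^(-2))^1.618 = 1.77 × 10^(-3.24)

(a) ≈ 1.618 (golden ratio); (b) |e_{n+1}| ≈ 1.028e-03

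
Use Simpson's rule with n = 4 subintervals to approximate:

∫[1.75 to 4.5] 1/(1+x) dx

f(x) = 1/(1+x)
a = 1.75, b = 4.5, n = 4
h = (b - a)/n = 0.687500

Simpson's rule: (h/3)[f(x₀) + 4f(x₁) + 2f(x₂) + ... + f(xₙ)]

x_0 = 1.7500, f(x_0) = 0.363636, coefficient = 1
x_1 = 2.4375, f(x_1) = 0.290909, coefficient = 4
x_2 = 3.1250, f(x_2) = 0.242424, coefficient = 2
x_3 = 3.8125, f(x_3) = 0.207792, coefficient = 4
x_4 = 4.5000, f(x_4) = 0.181818, coefficient = 1

I ≈ (0.687500/3) × 3.025108 = 0.693254
Exact value: 0.693147
Error: 0.000107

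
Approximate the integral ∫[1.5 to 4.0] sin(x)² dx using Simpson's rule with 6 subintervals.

f(x) = sin(x)²
a = 1.5, b = 4.0, n = 6
h = (b - a)/n = 0.416667

Simpson's rule: (h/3)[f(x₀) + 4f(x₁) + 2f(x₂) + ... + f(xₙ)]

x_0 = 1.5000, f(x_0) = 0.994996, coefficient = 1
x_1 = 1.9167, f(x_1) = 0.885068, coefficient = 4
x_2 = 2.3333, f(x_2) = 0.522853, coefficient = 2
x_3 = 2.7500, f(x_3) = 0.145665, coefficient = 4
x_4 = 3.1667, f(x_4) = 0.000629, coefficient = 2
x_5 = 3.5833, f(x_5) = 0.182768, coefficient = 4
x_6 = 4.0000, f(x_6) = 0.572750, coefficient = 1

I ≈ (0.416667/3) × 7.468716 = 1.037322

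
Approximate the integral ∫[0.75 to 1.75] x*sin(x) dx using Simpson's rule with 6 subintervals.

f(x) = x*sin(x)
a = 0.75, b = 1.75, n = 6
h = (b - a)/n = 0.166667

Simpson's rule: (h/3)[f(x₀) + 4f(x₁) + 2f(x₂) + ... + f(xₙ)]

x_0 = 0.7500, f(x_0) = 0.511229, coefficient = 1
x_1 = 0.9167, f(x_1) = 0.727446, coefficient = 4
x_2 = 1.0833, f(x_2) = 0.957151, coefficient = 2
x_3 = 1.2500, f(x_3) = 1.186231, coefficient = 4
x_4 = 1.4167, f(x_4) = 1.399873, coefficient = 2
x_5 = 1.5833, f(x_5) = 1.583209, coefficient = 4
x_6 = 1.7500, f(x_6) = 1.721975, coefficient = 1

I ≈ (0.166667/3) × 20.934796 = 1.163044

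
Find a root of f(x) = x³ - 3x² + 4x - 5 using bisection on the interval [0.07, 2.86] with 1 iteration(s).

f(x) = x³ - 3x² + 4x - 5
Initial interval: [0.07, 2.86]

Iteration 1:
  c_1 = (0.070000 + 2.860000)/2 = 1.465000
  f(c_1) = f(1.465000) = -2.434455
  f(a) × f(c) ≥ 0, new interval: [1.465000, 2.860000]

After 1 iteration(s), the approximation is c_1 = 1.465000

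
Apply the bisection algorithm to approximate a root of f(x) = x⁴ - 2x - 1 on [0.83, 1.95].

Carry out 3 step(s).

f(x) = x⁴ - 2x - 1
Initial interval: [0.83, 1.95]

Iteration 1:
  c_1 = (0.830000 + 1.950000)/2 = 1.390000
  f(c_1) = f(1.390000) = -0.046990
  f(a) × f(c) ≥ 0, new interval: [1.390000, 1.950000]
Iteration 2:
  c_2 = (1.390000 + 1.950000)/2 = 1.670000
  f(c_2) = f(1.670000) = 3.437963
  f(a) × f(c) < 0, new interval: [1.390000, 1.670000]
Iteration 3:
  c_3 = (1.390000 + 1.670000)/2 = 1.530000
  f(c_3) = f(1.530000) = 1.419813
  f(a) × f(c) < 0, new interval: [1.390000, 1.530000]

After 3 iteration(s), the approximation is c_3 = 1.530000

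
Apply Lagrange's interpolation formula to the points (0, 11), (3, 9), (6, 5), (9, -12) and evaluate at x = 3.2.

Lagrange interpolation formula:
P(x) = Σ yᵢ × Lᵢ(x)
where Lᵢ(x) = Π_{j≠i} (x - xⱼ)/(xᵢ - xⱼ)

L_0(3.2) = (3.2 - 3)/(0 - 3) × (3.2 - 6)/(0 - 6) × (3.2 - 9)/(0 - 9) = -0.020049
L_1(3.2) = (3.2 - 0)/(3 - 0) × (3.2 - 6)/(3 - 6) × (3.2 - 9)/(3 - 9) = 0.962370
L_2(3.2) = (3.2 - 0)/(6 - 0) × (3.2 - 3)/(6 - 3) × (3.2 - 9)/(6 - 9) = 0.068741
L_3(3.2) = (3.2 - 0)/(9 - 0) × (3.2 - 3)/(9 - 3) × (3.2 - 6)/(9 - 6) = -0.011062

P(3.2) = 11×L_0(3.2) + 9×L_1(3.2) + 5×L_2(3.2) + (-12)×L_3(3.2)
P(3.2) = 8.917235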